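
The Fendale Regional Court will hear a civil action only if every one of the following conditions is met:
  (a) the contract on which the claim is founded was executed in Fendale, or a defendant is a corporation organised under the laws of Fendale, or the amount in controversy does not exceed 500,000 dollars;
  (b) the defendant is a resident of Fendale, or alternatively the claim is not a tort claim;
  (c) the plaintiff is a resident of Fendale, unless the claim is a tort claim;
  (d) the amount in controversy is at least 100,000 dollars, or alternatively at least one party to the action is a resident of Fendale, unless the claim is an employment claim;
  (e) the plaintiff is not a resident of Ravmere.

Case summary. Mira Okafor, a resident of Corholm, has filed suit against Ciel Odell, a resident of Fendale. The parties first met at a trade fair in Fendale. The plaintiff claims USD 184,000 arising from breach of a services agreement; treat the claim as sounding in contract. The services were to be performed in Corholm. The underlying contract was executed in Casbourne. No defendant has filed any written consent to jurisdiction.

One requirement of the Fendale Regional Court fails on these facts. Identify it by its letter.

(c)

The Fendale Regional Court:
  (a) The amount in controversy is USD 184,000, within the USD 500,000 ceiling, so one alternative holds. Satisfied.
  (b) The defendant resides in Fendale, so this disjunct is met. Satisfied.
  (c) The plaintiff resides in Corholm, not Fendale. The proviso offers no rescue either, since the claim is a contract claim, not a tort claim. Not satisfied.
  (d) The amount in controversy is 184,000 dollars, which meets the 100,000 dollars floor — that alternative is enough. Met.
  (e) The plaintiff resides in Corholm, which is not Ravmere. Condition met.
Only condition (c) fails.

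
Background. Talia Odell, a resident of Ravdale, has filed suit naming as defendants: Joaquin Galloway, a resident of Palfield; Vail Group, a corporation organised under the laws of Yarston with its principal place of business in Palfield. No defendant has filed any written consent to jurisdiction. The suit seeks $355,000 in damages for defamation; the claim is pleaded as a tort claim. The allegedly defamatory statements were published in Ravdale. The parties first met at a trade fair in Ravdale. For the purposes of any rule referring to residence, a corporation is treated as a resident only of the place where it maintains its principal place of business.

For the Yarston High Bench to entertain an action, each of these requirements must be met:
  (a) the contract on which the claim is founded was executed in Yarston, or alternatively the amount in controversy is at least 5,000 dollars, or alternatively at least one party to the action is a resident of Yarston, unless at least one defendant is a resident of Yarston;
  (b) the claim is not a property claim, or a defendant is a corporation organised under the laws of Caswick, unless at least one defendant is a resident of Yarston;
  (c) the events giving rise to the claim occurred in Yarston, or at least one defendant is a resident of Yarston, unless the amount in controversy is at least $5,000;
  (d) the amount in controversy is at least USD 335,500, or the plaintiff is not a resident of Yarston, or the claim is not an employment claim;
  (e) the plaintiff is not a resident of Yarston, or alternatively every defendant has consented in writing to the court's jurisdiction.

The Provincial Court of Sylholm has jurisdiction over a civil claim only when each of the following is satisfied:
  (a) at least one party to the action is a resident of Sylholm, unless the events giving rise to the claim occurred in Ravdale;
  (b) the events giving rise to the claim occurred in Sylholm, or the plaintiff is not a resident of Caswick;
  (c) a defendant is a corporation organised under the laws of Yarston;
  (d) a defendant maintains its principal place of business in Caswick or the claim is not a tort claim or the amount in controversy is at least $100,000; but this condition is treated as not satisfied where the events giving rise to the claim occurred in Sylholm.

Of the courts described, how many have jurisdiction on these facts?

2

The Yarston High Bench:
  (a) The amount in controversy is USD 355,000, which meets the USD 5,000 floor, so this disjunct is met. Met.
  (b) The claim is a tort claim, not a property claim, which satisfies one of the alternatives. Met.
  (c) The operative events occurred in Ravdale, not Yarston; no defendant resides in Yarston (they reside in Palfield, Palfield) — every alternative fails. But the amount in controversy is USD 355,000, which meets the USD 5,000 floor, and the 'unless' clause therefore excuses the requirement. Condition met.
  (d) The amount in controversy is 355,000 dollars, which meets the 335,500 dollars floor — that alternative is enough. Satisfied.
  (e) The plaintiff resides in Ravdale, which is not Yarston, which satisfies one of the alternatives. Met.
  → The court has jurisdiction.
The Provincial Court of Sylholm:
  (a) No party resides in Sylholm. However, the operative events occurred in Ravdale, so the 'unless' proviso supplies this condition. Satisfied.
  (b) The plaintiff resides in Ravdale, which is not Caswick, so one alternative holds. Condition met.
  (c) Vail Group is organised under the laws of Yarston. Satisfied.
  (d) The amount in controversy is USD 355,000, which meets the $100,000 floor, which satisfies one of the alternatives. And the carve-out is inapplicable — the operative events occurred in Ravdale, not Sylholm. Satisfied.
  → Jurisdiction lies.
Courts with jurisdiction: the Yarston High Bench, the Provincial Court of Sylholm — 2 in total.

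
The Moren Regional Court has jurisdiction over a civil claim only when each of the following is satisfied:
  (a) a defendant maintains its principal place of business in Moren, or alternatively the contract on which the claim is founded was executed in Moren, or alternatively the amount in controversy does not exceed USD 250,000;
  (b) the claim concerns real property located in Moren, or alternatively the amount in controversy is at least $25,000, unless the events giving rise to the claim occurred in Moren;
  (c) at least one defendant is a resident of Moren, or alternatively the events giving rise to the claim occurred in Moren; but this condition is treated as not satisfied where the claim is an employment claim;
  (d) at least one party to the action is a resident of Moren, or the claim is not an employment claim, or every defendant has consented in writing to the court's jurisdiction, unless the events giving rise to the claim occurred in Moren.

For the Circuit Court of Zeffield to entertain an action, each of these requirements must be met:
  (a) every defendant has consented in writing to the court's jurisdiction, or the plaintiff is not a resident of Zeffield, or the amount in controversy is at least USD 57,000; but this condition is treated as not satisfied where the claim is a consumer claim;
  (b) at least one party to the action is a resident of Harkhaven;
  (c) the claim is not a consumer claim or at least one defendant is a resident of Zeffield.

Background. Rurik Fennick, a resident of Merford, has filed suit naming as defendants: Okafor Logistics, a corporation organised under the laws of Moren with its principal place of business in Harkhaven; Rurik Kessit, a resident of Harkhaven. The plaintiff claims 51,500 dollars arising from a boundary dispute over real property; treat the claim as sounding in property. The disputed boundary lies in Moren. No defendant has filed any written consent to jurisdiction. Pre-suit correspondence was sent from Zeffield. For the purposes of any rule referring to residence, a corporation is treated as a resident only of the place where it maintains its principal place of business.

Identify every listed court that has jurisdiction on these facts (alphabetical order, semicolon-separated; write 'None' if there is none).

The Moren Regional Court:
  (a) The amount in controversy is $51,500, within the USD 250,000 ceiling — that alternative is enough. Satisfied.
  (b) The property lies in Moren — that alternative is enough. Condition met.
  (c) The operative events occurred in Moren, which satisfies one of the alternatives. And the carve-out is inapplicable — the claim is a property claim, not an employment claim. Met.
  (d) The claim is a property claim, not an employment claim, so this disjunct is met. Satisfied.
  → Jurisdiction lies.
The Circuit Court of Zeffield:
  (a) The plaintiff resides in Merford, which is not Zeffield, which satisfies one of the alternatives. The exception is not triggered, since the claim is a property claim, not a consumer claim. Met.
  (b) Okafor Logistics resides in Harkhaven. Condition met.
  (c) The claim is a property claim, not a consumer claim, which satisfies one of the alternatives. Satisfied.
  → Every requirement is satisfied — jurisdiction.

the Circuit Court of Zeffield; the Moren Regional Court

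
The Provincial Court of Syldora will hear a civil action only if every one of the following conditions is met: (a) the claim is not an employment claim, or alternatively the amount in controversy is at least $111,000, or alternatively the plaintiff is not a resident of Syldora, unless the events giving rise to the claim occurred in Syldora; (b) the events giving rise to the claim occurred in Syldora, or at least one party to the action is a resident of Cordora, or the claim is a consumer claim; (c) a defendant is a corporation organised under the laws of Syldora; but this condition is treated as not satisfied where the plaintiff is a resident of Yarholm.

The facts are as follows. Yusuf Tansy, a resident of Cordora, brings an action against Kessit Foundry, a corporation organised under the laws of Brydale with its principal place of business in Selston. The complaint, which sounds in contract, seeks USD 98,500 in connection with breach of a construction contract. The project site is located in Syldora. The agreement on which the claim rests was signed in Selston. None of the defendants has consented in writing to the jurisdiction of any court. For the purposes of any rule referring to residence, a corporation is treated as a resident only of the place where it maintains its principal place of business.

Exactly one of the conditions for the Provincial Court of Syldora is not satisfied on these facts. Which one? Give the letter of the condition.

(c)

The Provincial Court of Syldora:
  (a) The claim is a contract claim, not an employment claim, so this disjunct is met. Met.
  (b) The operative events occurred in Syldora — that alternative is enough. Satisfied.
  (c) The corporate defendant(s) are organised in Brydale, not Syldora. Not met.
Only condition (c) fails.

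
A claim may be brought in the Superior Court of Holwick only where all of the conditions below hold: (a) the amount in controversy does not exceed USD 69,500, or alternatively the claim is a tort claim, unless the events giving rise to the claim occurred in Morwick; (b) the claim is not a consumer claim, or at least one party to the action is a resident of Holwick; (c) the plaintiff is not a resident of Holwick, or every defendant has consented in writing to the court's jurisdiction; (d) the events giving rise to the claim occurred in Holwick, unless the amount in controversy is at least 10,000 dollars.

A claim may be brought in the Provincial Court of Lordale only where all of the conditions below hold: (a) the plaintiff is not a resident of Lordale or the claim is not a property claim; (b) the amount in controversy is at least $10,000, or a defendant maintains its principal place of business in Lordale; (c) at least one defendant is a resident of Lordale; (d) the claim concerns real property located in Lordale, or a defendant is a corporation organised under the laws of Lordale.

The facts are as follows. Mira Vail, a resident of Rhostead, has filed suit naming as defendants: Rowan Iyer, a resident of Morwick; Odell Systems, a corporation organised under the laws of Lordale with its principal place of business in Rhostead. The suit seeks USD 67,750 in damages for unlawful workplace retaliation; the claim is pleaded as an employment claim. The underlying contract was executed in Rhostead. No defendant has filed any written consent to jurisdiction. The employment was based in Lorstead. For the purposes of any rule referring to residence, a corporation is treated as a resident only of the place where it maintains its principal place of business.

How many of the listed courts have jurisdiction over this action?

The Superior Court of Holwick:
  (a) The amount in controversy is 67,750 dollars, within the $69,500 ceiling — that alternative is enough. Condition met.
  (b) The claim is an employment claim, not a consumer claim, so one alternative holds. Met.
  (c) The plaintiff resides in Rhostead, which is not Holwick, so this disjunct is met. Met.
  (d) The operative events occurred in Lorstead, not Holwick. However, the amount in controversy is 67,750 dollars, which meets the $10,000 floor, so the 'unless' proviso supplies this condition. Satisfied.
  → Every requirement is satisfied — jurisdiction.
The Provincial Court of Lordale:
  (a) The plaintiff resides in Rhostead, which is not Lordale, so one alternative holds. Met.
  (b) The amount in controversy is 67,750 dollars, which meets the USD 10,000 floor, so this disjunct is met. Met.
  (c) No defendant resides in Lordale (they reside in Morwick, Rhostead). Not satisfied.
  (d) Odell Systems is organised under the laws of Lordale, so one alternative holds. Met.
  → At least one condition fails; no jurisdiction.
Courts with jurisdiction: the Superior Court of Holwick — 1 in total.

1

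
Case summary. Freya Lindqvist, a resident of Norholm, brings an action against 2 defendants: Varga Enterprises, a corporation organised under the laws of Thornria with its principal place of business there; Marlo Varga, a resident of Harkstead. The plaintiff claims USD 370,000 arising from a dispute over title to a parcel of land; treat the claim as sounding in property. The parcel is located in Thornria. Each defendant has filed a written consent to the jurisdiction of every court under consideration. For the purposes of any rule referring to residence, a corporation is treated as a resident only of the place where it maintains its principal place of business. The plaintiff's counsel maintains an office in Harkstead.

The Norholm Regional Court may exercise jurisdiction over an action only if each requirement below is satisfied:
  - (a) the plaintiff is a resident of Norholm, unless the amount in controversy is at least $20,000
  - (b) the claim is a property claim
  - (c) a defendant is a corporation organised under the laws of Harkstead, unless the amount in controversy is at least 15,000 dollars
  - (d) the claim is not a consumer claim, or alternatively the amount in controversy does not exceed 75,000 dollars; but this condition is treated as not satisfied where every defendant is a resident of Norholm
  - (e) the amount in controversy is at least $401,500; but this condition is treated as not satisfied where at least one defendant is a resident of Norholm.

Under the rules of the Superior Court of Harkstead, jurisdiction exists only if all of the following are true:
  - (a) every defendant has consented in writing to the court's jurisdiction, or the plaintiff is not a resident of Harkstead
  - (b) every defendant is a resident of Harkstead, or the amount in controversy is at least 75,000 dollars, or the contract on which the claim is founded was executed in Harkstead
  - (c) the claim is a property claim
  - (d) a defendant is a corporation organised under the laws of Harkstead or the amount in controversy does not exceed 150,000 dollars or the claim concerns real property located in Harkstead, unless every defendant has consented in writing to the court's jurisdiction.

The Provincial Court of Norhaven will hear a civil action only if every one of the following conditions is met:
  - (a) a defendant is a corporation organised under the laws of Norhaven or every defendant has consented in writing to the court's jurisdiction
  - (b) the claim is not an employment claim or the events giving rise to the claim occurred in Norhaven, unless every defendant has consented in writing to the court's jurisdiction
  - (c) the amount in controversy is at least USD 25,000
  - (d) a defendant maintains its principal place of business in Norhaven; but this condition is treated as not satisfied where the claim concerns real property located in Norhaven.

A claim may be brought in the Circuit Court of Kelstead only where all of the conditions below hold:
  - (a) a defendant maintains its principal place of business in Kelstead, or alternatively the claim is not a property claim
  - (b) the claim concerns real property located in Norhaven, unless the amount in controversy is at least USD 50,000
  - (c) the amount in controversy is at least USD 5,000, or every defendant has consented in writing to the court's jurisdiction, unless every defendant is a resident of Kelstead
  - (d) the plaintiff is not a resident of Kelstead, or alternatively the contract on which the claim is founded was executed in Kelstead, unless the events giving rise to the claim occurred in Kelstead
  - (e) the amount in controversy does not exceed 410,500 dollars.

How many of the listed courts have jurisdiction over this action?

The Norholm Regional Court:
  (a) The plaintiff resides in Norholm. Met.
  (b) The claim is a property claim. Condition met.
  (c) The corporate defendant(s) are organised in Thornria, not Harkstead. However, the amount in controversy is $370,000, which meets the 15,000 dollars floor, so the 'unless' proviso supplies this condition. Condition met.
  (d) The claim is a property claim, not a consumer claim, so this disjunct is met. And the carve-out is inapplicable — the defendants reside as follows — Varga Enterprises in Thornria, Marlo Varga in Harkstead — not all in Norholm. Satisfied.
  (e) The amount in controversy is USD 370,000, below the $401,500 floor. Not satisfied.
  → No jurisdiction.
The Superior Court of Harkstead:
  (a) Every defendant has filed written consent, so one alternative holds. Satisfied.
  (b) The amount in controversy is $370,000, which meets the $75,000 floor, so one alternative holds. Condition met.
  (c) The claim is a property claim. Met.
  (d) The corporate defendant(s) are organised in Thornria, not Harkstead; the amount in controversy is 370,000 dollars, above the 150,000 dollars ceiling; the property lies in Thornria, not Harkstead — none of the alternatives is met. The proviso rescues it, though: every defendant has filed written consent. Met.
  → Every requirement is satisfied — jurisdiction.
The Provincial Court of Norhaven:
  (a) Every defendant has filed written consent, so this disjunct is met. Satisfied.
  (b) The claim is a property claim, not an employment claim, so this disjunct is met. Condition met.
  (c) The amount in controversy is 370,000 dollars, which meets the $25,000 floor. Condition met.
  (d) The corporate defendant(s) have their principal place of business in Thornria, not Norhaven. Not satisfied.
  → The court lacks jurisdiction.
The Circuit Court of Kelstead:
  (a) The corporate defendant(s) have their principal place of business in Thornria, not Kelstead; the claim is a property claim — every alternative fails. Not met.
  (b) The property lies in Thornria, not Norhaven. The proviso rescues it, though: the amount in controversy is 370,000 dollars, which meets the $50,000 floor. Condition met.
  (c) The amount in controversy is USD 370,000, which meets the $5,000 floor, so this disjunct is met. Condition met.
  (d) The plaintiff resides in Norholm, which is not Kelstead, which satisfies one of the alternatives. Condition met.
  (e) The amount in controversy is USD 370,000, within the USD 410,500 ceiling. Condition met.
  → No jurisdiction.
Courts with jurisdiction: the Superior Court of Harkstead — 1 in total.

1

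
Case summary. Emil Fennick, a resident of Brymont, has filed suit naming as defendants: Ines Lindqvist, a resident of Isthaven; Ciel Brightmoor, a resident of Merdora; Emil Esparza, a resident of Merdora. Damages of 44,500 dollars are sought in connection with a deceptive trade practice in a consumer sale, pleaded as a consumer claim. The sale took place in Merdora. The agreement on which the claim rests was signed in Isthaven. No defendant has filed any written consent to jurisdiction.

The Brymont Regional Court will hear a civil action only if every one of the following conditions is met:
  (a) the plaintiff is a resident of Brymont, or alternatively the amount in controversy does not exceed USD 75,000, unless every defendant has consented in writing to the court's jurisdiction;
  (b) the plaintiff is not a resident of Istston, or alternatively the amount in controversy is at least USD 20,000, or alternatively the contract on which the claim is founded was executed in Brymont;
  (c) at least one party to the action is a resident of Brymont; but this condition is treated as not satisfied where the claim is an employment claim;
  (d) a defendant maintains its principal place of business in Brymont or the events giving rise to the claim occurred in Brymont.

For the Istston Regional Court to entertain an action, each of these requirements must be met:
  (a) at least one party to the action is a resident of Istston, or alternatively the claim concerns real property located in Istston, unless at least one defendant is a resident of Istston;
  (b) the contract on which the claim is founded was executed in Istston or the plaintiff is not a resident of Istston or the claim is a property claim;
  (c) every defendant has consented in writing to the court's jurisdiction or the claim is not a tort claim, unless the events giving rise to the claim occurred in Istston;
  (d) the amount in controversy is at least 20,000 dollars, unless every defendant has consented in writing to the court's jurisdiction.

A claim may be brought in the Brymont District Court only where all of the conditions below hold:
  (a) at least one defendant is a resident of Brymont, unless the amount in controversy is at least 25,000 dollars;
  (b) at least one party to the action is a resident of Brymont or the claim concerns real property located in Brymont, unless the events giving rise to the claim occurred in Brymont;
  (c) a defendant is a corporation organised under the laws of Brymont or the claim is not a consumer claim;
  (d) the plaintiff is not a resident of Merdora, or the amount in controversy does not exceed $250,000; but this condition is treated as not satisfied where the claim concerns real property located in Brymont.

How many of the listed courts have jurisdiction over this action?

The Brymont Regional Court:
  (a) The plaintiff resides in Brymont, so one alternative holds. Met.
  (b) The plaintiff resides in Brymont, which is not Istston, so this disjunct is met. Condition met.
  (c) Emil Fennick resides in Brymont. And the carve-out is inapplicable — the claim is a consumer claim, not an employment claim. Condition met.
  (d) No defendant is a corporation; the operative events occurred in Merdora, not Brymont — no alternative holds. Not satisfied.
  → Not every requirement is met — no jurisdiction.
The Istston Regional Court:
  (a) No party resides in Istston; the claim does not concern real property — no alternative holds. Nor does the 'unless' clause help: no defendant resides in Istston (they reside in Isthaven, Merdora, Merdora). Condition not met.
  (b) The plaintiff resides in Brymont, which is not Istston, which satisfies one of the alternatives. Condition met.
  (c) The claim is a consumer claim, not a tort claim, so one alternative holds. Condition met.
  (d) The amount in controversy is USD 44,500, which meets the 20,000 dollars floor. Condition met.
  → No jurisdiction.
The Brymont District Court:
  (a) No defendant resides in Brymont (they reside in Isthaven, Merdora, Merdora). The proviso rescues it, though: the amount in controversy is USD 44,500, which meets the 25,000 dollars floor. Condition met.
  (b) Emil Fennick resides in Brymont, so this disjunct is met. Satisfied.
  (c) No defendant is a corporation; the claim is a consumer claim — every alternative fails. Fails.
  (d) The plaintiff resides in Brymont, which is not Merdora, so this disjunct is met. And the carve-out is inapplicable — the claim does not concern real property. Satisfied.
  → No jurisdiction.
No court satisfies all of its conditions.

0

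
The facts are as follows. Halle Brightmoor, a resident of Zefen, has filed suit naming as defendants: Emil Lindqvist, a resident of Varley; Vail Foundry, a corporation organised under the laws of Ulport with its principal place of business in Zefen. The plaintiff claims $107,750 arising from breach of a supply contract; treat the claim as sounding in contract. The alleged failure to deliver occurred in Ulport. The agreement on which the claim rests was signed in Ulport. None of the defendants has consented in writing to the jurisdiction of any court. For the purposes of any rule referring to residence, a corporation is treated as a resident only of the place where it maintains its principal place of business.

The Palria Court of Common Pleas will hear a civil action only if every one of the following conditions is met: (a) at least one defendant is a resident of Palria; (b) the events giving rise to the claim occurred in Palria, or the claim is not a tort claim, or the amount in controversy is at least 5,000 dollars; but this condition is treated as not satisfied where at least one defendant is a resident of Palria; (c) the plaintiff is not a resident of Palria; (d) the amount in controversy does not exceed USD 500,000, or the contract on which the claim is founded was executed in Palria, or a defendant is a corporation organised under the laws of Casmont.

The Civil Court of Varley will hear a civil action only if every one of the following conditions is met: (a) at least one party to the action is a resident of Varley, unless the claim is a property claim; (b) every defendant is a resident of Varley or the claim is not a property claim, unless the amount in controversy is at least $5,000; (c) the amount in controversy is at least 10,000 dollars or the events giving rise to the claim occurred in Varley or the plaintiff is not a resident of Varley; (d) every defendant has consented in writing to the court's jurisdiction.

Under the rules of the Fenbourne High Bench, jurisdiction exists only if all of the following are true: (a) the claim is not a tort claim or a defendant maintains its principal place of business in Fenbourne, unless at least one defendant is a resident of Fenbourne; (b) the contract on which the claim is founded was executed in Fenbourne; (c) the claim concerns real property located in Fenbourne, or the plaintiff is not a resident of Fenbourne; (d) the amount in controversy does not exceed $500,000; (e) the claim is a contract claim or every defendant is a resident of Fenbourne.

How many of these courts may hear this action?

The Palria Court of Common Pleas:
  (a) No defendant resides in Palria (they reside in Varley, Zefen). Fails.
  (b) The claim is a contract claim, not a tort claim, which satisfies one of the alternatives. And the carve-out is inapplicable — no defendant resides in Palria (they reside in Varley, Zefen). Met.
  (c) The plaintiff resides in Zefen, which is not Palria. Satisfied.
  (d) The amount in controversy is USD 107,750, within the USD 500,000 ceiling — that alternative is enough. Met.
  → At least one condition fails; no jurisdiction.
The Civil Court of Varley:
  (a) Emil Lindqvist resides in Varley. Satisfied.
  (b) The claim is a contract claim, not a property claim, so one alternative holds. Met.
  (c) The amount in controversy is 107,750 dollars, which meets the 10,000 dollars floor — that alternative is enough. Met.
  (d) No such written consent has been filed. Condition not met.
  → The court lacks jurisdiction.
The Fenbourne High Bench:
  (a) The claim is a contract claim, not a tort claim, which satisfies one of the alternatives. Condition met.
  (b) The contract was executed in Ulport, not Fenbourne. Fails.
  (c) The plaintiff resides in Zefen, which is not Fenbourne, so one alternative holds. Satisfied.
  (d) The amount in controversy is 107,750 dollars, within the 500,000 dollars ceiling. Condition met.
  (e) The claim is a contract claim, so one alternative holds. Satisfied.
  → Not every requirement is met — no jurisdiction.
No court satisfies all of its conditions.

0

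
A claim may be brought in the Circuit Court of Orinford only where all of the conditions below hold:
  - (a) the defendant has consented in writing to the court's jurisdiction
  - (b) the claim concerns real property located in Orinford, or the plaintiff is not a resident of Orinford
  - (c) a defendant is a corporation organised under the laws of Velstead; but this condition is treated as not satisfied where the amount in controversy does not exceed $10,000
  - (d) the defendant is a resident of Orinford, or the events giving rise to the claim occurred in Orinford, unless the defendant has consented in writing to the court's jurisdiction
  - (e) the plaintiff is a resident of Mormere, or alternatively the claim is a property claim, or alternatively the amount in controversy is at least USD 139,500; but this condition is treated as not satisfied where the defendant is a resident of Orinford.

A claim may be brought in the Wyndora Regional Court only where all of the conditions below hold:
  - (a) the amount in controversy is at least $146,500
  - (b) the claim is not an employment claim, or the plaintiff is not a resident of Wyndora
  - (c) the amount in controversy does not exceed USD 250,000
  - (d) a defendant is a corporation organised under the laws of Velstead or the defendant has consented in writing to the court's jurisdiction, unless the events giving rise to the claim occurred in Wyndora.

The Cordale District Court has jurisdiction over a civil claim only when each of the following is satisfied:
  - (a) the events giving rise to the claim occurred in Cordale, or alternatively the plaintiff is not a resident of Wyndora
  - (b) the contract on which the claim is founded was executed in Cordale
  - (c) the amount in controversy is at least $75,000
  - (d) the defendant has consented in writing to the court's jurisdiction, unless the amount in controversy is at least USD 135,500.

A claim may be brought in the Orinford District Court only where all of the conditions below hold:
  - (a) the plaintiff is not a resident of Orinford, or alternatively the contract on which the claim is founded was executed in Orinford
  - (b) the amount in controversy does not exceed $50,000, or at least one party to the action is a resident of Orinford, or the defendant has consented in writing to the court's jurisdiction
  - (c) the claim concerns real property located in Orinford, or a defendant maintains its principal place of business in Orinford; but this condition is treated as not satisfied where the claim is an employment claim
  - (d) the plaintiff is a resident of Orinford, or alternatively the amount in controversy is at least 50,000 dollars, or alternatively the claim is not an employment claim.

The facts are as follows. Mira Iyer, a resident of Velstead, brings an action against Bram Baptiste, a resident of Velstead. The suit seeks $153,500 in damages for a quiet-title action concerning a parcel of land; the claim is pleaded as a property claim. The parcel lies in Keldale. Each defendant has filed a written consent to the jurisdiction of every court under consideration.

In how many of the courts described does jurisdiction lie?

The Circuit Court of Orinford:
  (a) Every defendant has filed written consent. Satisfied.
  (b) The plaintiff resides in Velstead, which is not Orinford, which satisfies one of the alternatives. Met.
  (c) No defendant is a corporation. Not satisfied.
  (d) The defendant resides in Velstead, not Orinford; the operative events occurred in Keldale, not Orinford — no alternative holds. However, every defendant has filed written consent, so the 'unless' proviso supplies this condition. Condition met.
  (e) The claim is a property claim, which satisfies one of the alternatives. And the carve-out is inapplicable — the defendant resides in Velstead, not Orinford. Met.
  → At least one condition fails; no jurisdiction.
The Wyndora Regional Court:
  (a) The amount in controversy is USD 153,500, which meets the 146,500 dollars floor. Satisfied.
  (b) The claim is a property claim, not an employment claim, which satisfies one of the alternatives. Met.
  (c) The amount in controversy is 153,500 dollars, within the USD 250,000 ceiling. Condition met.
  (d) Every defendant has filed written consent, so one alternative holds. Met.
  → Every requirement is satisfied — jurisdiction.
The Cordale District Court:
  (a) The plaintiff resides in Velstead, which is not Wyndora — that alternative is enough. Met.
  (b) No contract (and hence no place of execution) is alleged. Not satisfied.
  (c) The amount in controversy is USD 153,500, which meets the $75,000 floor. Condition met.
  (d) Every defendant has filed written consent. Satisfied.
  → Not every requirement is met — no jurisdiction.
The Orinford District Court:
  (a) The plaintiff resides in Velstead, which is not Orinford, so this disjunct is met. Condition met.
  (b) Every defendant has filed written consent, so one alternative holds. Satisfied.
  (c) The property lies in Keldale, not Orinford; no defendant is a corporation — none of the alternatives is met. Fails.
  (d) The amount in controversy is 153,500 dollars, which meets the $50,000 floor, so one alternative holds. Satisfied.
  → The court lacks jurisdiction.
Courts with jurisdiction: the Wyndora Regional Court — 1 in total.

1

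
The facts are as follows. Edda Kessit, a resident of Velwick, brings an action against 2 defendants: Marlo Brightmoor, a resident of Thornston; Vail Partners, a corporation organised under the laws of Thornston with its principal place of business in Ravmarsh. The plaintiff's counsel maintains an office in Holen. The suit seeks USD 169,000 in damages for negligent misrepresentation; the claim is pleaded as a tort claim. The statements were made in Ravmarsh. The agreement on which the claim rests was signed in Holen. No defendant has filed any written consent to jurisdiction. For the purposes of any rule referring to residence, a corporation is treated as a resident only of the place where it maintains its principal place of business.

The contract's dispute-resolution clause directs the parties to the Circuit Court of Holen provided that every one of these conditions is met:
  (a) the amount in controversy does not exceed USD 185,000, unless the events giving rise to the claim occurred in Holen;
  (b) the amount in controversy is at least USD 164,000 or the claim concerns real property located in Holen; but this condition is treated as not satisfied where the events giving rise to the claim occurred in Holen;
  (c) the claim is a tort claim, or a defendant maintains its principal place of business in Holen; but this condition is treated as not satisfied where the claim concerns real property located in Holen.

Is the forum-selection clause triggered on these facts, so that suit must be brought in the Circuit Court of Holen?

Yes

The Circuit Court of Holen:
  (a) The amount in controversy is USD 169,000, within the USD 185,000 ceiling. Satisfied.
  (b) The amount in controversy is USD 169,000, which meets the $164,000 floor, which satisfies one of the alternatives. The carve-out does not apply: the operative events occurred in Ravmarsh, not Holen. Satisfied.
  (c) The claim is a tort claim, so this disjunct is met. The carve-out does not apply: the claim does not concern real property. Met.
  → The clause applies.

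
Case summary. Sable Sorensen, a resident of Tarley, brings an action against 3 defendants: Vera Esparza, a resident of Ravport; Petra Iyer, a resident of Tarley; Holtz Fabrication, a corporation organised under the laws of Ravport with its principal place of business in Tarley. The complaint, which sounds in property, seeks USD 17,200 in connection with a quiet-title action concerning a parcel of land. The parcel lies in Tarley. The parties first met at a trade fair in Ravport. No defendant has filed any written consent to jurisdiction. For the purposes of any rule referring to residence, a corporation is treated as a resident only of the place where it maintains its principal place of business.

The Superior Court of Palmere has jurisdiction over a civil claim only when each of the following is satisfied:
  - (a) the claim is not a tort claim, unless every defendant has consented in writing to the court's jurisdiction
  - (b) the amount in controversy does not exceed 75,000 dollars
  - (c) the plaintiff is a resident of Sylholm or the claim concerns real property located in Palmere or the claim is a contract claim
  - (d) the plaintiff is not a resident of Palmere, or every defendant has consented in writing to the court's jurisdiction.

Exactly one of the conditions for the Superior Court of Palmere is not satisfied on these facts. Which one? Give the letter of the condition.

The Superior Court of Palmere:
  (a) The claim is a property claim, not a tort claim. Satisfied.
  (b) The amount in controversy is 17,200 dollars, within the 75,000 dollars ceiling. Condition met.
  (c) The plaintiff resides in Tarley, not Sylholm; the property lies in Tarley, not Palmere; the claim is a property claim, not a contract claim — none of the alternatives is met. Fails.
  (d) The plaintiff resides in Tarley, which is not Palmere, so one alternative holds. Condition met.
Only condition (c) fails.

(c)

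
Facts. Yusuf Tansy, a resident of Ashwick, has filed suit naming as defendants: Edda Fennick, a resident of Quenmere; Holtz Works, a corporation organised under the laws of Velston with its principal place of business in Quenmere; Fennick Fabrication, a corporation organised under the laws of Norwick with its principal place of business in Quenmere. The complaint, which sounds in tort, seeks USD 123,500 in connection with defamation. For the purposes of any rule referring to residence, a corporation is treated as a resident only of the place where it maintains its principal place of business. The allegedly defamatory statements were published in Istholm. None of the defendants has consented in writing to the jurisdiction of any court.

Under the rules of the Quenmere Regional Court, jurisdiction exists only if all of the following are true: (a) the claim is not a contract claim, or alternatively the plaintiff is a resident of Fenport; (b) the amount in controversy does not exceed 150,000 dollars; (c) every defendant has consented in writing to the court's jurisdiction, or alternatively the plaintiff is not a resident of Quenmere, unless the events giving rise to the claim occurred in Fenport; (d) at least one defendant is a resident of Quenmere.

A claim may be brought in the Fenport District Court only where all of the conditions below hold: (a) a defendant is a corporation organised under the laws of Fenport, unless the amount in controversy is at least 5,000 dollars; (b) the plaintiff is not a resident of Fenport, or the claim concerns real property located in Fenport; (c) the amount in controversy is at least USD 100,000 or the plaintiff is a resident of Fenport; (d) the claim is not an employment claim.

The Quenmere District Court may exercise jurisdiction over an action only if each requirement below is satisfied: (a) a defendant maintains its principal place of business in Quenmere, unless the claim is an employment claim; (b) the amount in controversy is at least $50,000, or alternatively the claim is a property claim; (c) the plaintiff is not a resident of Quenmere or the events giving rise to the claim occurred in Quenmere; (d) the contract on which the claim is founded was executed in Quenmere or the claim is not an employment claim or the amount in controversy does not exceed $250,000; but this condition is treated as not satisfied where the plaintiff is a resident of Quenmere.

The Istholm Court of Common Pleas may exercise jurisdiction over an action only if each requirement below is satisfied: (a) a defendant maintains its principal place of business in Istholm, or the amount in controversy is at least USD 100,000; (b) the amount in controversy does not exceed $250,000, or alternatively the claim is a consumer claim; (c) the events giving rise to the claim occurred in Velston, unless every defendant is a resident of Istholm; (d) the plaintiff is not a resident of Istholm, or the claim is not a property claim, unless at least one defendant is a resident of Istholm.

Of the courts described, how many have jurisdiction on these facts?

3

The Quenmere Regional Court:
  (a) The claim is a tort claim, not a contract claim, which satisfies one of the alternatives. Met.
  (b) The amount in controversy is 123,500 dollars, within the USD 150,000 ceiling. Condition met.
  (c) The plaintiff resides in Ashwick, which is not Quenmere, which satisfies one of the alternatives. Condition met.
  (d) Edda Fennick resides in Quenmere. Met.
  → Every requirement is satisfied — jurisdiction.
The Fenport District Court:
  (a) The corporate defendant(s) are organised in Norwick, Velston, not Fenport. However, the amount in controversy is $123,500, which meets the 5,000 dollars floor, so the 'unless' proviso supplies this condition. Condition met.
  (b) The plaintiff resides in Ashwick, which is not Fenport, so one alternative holds. Met.
  (c) The amount in controversy is USD 123,500, which meets the $100,000 floor, which satisfies one of the alternatives. Met.
  (d) The claim is a tort claim, not an employment claim. Met.
  → Every requirement is satisfied — jurisdiction.
The Quenmere District Court:
  (a) Holtz Works has its principal place of business in Quenmere. Met.
  (b) The amount in controversy is USD 123,500, which meets the 50,000 dollars floor, which satisfies one of the alternatives. Satisfied.
  (c) The plaintiff resides in Ashwick, which is not Quenmere — that alternative is enough. Met.
  (d) The claim is a tort claim, not an employment claim, so one alternative holds. And the carve-out is inapplicable — the plaintiff resides in Ashwick, not Quenmere. Condition met.
  → The court has jurisdiction.
The Istholm Court of Common Pleas:
  (a) The amount in controversy is USD 123,500, which meets the $100,000 floor — that alternative is enough. Condition met.
  (b) The amount in controversy is 123,500 dollars, within the $250,000 ceiling, so this disjunct is met. Met.
  (c) The operative events occurred in Istholm, not Velston. Nor does the 'unless' clause help: the defendants reside as follows — Edda Fennick in Quenmere, Holtz Works in Quenmere, Fennick Fabrication in Quenmere — not all in Istholm. Not met.
  (d) The plaintiff resides in Ashwick, which is not Istholm — that alternative is enough. Condition met.
  → The court lacks jurisdiction.
Courts with jurisdiction: the Quenmere Regional Court, the Fenport District Court, the Quenmere District Court — 3 in total.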